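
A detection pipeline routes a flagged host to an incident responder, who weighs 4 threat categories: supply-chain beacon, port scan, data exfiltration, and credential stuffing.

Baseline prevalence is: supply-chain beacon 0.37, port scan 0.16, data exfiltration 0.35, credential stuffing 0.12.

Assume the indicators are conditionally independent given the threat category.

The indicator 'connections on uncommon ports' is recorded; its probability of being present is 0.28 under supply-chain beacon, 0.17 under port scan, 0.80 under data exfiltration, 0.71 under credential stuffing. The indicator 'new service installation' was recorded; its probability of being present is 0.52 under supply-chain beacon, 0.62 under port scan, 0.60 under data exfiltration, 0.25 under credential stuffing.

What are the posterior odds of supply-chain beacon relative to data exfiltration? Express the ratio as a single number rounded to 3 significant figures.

0.321

Posterior odds equal prior odds times the likelihood ratio; only the two competing hypotheses matter.
  supply-chain beacon: 0.37 × 0.28 × 0.52 = 0.053872
  data exfiltration: 0.35 × 0.80 × 0.60 = 0.168
Posterior odds = 0.053872 / 0.168 ≈ 0.321.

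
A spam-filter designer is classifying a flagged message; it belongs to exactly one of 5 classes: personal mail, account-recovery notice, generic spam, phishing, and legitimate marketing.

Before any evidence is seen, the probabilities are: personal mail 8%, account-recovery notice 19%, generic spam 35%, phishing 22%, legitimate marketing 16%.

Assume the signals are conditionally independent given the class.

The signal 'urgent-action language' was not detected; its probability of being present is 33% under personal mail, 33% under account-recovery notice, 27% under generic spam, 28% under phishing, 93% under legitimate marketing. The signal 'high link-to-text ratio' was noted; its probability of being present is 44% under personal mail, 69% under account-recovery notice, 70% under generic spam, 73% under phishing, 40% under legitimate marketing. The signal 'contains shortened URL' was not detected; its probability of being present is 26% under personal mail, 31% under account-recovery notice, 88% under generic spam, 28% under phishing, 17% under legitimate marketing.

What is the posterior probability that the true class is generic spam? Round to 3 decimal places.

Multiply each prior by the joint likelihood of the signal pattern (using 1 − P(present | H) for each absent signal):
  personal mail: 0.08 × (1 − 0.33) × 0.44 × (1 − 0.26) = 0.017452
  account-recovery notice: 0.19 × (1 − 0.33) × 0.69 × (1 − 0.31) = 0.060608
  generic spam: 0.35 × (1 − 0.27) × 0.70 × (1 − 0.88) = 0.021462
  phishing: 0.22 × (1 − 0.28) × 0.73 × (1 − 0.28) = 0.083255
  legitimate marketing: 0.16 × (1 − 0.93) × 0.40 × (1 − 0.17) = 0.0037184
Normalizing constant Z = 0.017452 + 0.060608 + 0.021462 + 0.083255 + 0.0037184 = 0.1865.
P(generic spam | evidence) = 0.021462 / 0.1865 ≈ 0.115.

0.115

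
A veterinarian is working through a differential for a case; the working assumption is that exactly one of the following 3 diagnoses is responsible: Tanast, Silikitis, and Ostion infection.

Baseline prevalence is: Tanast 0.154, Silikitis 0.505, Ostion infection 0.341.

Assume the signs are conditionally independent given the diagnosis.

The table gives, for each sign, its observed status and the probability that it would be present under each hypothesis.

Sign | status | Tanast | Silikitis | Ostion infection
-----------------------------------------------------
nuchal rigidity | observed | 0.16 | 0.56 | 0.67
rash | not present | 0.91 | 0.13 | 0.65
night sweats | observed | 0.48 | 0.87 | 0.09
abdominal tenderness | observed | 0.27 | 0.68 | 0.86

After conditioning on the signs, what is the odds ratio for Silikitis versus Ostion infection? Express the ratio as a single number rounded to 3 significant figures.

23.5

Posterior odds equal prior odds times the likelihood ratio; only the two competing hypotheses matter (using 1 − P(present | H) for each absent sign).
  Silikitis: 0.505 × 0.56 × (1 − 0.13) × 0.87 × 0.68 = 0.14555
  Ostion infection: 0.341 × 0.67 × (1 − 0.65) × 0.09 × 0.86 = 0.0061893
Posterior odds = 0.14555 / 0.0061893 ≈ 23.5.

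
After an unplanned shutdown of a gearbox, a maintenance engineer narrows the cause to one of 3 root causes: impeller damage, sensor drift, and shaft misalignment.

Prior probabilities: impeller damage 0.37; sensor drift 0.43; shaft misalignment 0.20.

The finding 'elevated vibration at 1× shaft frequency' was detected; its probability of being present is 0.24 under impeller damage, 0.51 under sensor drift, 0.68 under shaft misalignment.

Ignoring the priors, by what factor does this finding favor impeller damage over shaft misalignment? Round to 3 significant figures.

The Bayes factor is the ratio of the two likelihoods.
  impeller damage: 0.24
  shaft misalignment: 0.68
Bayes factor = 0.24 / 0.68 ≈ 0.353

0.353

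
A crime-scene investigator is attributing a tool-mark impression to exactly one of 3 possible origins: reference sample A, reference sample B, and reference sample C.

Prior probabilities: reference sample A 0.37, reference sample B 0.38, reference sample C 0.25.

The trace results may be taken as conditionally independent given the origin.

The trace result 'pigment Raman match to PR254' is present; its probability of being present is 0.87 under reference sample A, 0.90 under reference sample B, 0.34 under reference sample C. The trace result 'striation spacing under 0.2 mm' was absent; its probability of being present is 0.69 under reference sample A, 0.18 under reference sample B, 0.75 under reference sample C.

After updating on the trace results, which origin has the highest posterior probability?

reference sample B

For each hypothesis, the unnormalized posterior weight is prior × product of the trace result likelihoods (using 1 − P(present | H) for each absent trace result):
  reference sample A: 0.37 × 0.87 × (1 − 0.69) = 0.099789
  reference sample B: 0.38 × 0.90 × (1 − 0.18) = 0.28044
  reference sample C: 0.25 × 0.34 × (1 − 0.75) = 0.02125
Normalizing constant Z = 0.099789 + 0.28044 + 0.02125 = 0.40148.
P(reference sample A | evidence) ≈ 0.099789 / 0.40148 ≈ 0.249
P(reference sample B | evidence) ≈ 0.28044 / 0.40148 ≈ 0.699
P(reference sample C | evidence) ≈ 0.02125 / 0.40148 ≈ 0.053
The largest is 0.699, so reference sample B is most probable.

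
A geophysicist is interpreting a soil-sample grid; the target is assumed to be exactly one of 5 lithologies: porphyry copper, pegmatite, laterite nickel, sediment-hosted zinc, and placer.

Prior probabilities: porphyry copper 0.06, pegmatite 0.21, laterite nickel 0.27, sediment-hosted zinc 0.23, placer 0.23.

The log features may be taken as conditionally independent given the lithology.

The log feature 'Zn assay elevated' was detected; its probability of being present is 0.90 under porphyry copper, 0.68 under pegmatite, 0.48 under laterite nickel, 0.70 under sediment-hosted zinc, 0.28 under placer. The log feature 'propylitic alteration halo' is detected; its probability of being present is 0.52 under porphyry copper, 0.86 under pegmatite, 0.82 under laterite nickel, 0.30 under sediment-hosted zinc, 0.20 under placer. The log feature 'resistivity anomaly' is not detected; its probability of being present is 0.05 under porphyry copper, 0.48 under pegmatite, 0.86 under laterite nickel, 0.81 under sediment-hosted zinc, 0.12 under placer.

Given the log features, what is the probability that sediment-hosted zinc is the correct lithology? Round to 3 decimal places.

For each hypothesis, the unnormalized posterior weight is prior × product of the log feature likelihoods (using 1 − P(present | H) for each absent log feature):
  porphyry copper: 0.06 × 0.90 × 0.52 × (1 − 0.05) = 0.026676
  pegmatite: 0.21 × 0.68 × 0.86 × (1 − 0.48) = 0.06386
  laterite nickel: 0.27 × 0.48 × 0.82 × (1 − 0.86) = 0.014878
  sediment-hosted zinc: 0.23 × 0.70 × 0.30 × (1 − 0.81) = 0.009177
  placer: 0.23 × 0.28 × 0.20 × (1 − 0.12) = 0.011334
The unnormalized weights sum to 0.12593.
P(sediment-hosted zinc | evidence) = 0.009177 / 0.12593 ≈ 0.073.

0.073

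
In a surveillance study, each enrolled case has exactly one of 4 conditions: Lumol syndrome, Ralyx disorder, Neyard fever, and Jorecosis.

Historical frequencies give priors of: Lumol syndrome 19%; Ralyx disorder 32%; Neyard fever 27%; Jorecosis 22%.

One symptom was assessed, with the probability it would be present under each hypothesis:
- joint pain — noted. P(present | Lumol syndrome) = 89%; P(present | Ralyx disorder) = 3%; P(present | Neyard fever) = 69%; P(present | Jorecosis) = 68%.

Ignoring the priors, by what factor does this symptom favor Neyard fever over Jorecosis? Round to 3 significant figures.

1.01

Likelihood of this symptom under each hypothesis:
  Neyard fever: 0.69
  Jorecosis: 0.68
Bayes factor = 0.69 / 0.68 ≈ 1.01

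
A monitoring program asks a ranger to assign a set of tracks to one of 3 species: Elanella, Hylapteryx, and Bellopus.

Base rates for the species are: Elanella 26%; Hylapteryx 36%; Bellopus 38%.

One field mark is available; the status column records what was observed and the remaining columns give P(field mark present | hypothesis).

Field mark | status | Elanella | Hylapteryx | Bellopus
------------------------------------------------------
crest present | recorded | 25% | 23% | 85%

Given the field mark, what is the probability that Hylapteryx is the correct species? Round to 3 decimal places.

0.176

By Bayes' rule, the unnormalized weight for each hypothesis is prior × likelihood:
  Elanella: 0.26 × 0.25 = 0.065
  Hylapteryx: 0.36 × 0.23 = 0.0828
  Bellopus: 0.38 × 0.85 = 0.323
Normalizing constant Z = 0.065 + 0.0828 + 0.323 = 0.4708.
P(Hylapteryx | evidence) = 0.0828 / 0.4708 ≈ 0.176.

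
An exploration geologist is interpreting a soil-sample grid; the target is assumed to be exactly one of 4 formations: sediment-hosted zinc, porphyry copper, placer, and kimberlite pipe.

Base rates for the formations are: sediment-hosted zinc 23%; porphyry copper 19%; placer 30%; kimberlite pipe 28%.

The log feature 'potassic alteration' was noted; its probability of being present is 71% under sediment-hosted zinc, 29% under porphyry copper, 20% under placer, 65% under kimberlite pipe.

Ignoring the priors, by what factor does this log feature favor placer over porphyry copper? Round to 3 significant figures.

0.690

The Bayes factor is the ratio of the two likelihoods.
  placer: 0.2
  porphyry copper: 0.29
Bayes factor = 0.2 / 0.29 ≈ 0.690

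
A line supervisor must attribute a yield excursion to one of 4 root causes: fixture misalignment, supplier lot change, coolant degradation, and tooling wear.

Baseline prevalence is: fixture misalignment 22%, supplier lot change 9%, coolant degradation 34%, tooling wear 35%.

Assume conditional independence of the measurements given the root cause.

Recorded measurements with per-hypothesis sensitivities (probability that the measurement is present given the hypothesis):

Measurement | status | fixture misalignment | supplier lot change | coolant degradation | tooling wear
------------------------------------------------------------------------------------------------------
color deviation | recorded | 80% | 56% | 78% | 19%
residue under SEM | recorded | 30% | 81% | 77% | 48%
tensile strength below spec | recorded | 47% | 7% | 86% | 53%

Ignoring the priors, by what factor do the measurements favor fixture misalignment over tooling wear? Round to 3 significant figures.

Joint likelihood of the measurement pattern under each hypothesis:
  fixture misalignment: 0.80 × 0.30 × 0.47 = 0.1128
  tooling wear: 0.19 × 0.48 × 0.53 = 0.048336
Bayes factor = 0.1128 / 0.048336 ≈ 2.33

2.33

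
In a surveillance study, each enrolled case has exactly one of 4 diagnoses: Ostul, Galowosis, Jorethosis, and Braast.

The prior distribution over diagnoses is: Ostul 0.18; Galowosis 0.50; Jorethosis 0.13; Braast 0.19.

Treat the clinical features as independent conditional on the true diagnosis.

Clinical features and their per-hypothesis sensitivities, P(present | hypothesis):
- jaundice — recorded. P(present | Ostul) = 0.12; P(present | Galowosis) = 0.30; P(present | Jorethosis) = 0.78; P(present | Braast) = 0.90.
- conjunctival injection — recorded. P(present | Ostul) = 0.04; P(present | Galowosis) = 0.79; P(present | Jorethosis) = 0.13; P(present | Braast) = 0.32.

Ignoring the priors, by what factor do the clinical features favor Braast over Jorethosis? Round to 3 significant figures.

2.84

The Bayes factor is the ratio of the joint likelihoods of the clinical feature pattern under the two hypotheses.
  Braast: 0.90 × 0.32 = 0.288
  Jorethosis: 0.78 × 0.13 = 0.1014
Bayes factor = 0.288 / 0.1014 ≈ 2.84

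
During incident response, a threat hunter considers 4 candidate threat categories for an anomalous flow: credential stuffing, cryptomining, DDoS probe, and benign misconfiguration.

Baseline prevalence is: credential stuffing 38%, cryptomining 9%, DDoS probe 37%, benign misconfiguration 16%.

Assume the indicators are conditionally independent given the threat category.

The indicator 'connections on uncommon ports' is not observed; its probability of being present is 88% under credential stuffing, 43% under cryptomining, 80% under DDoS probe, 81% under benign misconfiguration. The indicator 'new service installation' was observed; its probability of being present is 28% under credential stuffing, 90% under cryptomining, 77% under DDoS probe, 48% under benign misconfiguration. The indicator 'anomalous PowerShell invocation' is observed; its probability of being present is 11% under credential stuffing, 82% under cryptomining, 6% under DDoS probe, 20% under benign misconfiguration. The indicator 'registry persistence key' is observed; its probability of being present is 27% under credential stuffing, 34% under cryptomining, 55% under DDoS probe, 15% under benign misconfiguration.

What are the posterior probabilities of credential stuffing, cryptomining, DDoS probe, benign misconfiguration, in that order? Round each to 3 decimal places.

0.024, 0.827, 0.121, 0.028

By Bayes' rule with conditional independence, the unnormalized weight for each hypothesis is prior × ∏ likelihoods (using 1 − P(present | H) for each absent indicator):
  credential stuffing: 0.38 × (1 − 0.88) × 0.28 × 0.11 × 0.27 = 0.00037921
  cryptomining: 0.09 × (1 − 0.43) × 0.90 × 0.82 × 0.34 = 0.012872
  DDoS probe: 0.37 × (1 − 0.80) × 0.77 × 0.06 × 0.55 = 0.0018803
  benign misconfiguration: 0.16 × (1 − 0.81) × 0.48 × 0.20 × 0.15 = 0.00043776
Normalizing constant Z = 0.00037921 + 0.012872 + 0.0018803 + 0.00043776 = 0.01557.
P(credential stuffing | evidence) = 0.00037921 / 0.01557 ≈ 0.024
P(cryptomining | evidence) = 0.012872 / 0.01557 ≈ 0.827
P(DDoS probe | evidence) = 0.0018803 / 0.01557 ≈ 0.121
P(benign misconfiguration | evidence) = 0.00043776 / 0.01557 ≈ 0.028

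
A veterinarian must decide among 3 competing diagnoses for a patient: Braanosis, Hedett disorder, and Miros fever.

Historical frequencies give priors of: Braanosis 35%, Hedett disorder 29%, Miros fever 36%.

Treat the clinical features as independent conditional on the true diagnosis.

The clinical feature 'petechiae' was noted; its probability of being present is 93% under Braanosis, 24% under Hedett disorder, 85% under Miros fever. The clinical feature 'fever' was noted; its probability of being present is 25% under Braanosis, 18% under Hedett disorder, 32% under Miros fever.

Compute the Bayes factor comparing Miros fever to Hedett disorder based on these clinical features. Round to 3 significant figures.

Joint likelihood of the clinical feature pattern under each hypothesis:
  Miros fever: 0.85 × 0.32 = 0.272
  Hedett disorder: 0.24 × 0.18 = 0.0432
Bayes factor = 0.272 / 0.0432 ≈ 6.30

6.30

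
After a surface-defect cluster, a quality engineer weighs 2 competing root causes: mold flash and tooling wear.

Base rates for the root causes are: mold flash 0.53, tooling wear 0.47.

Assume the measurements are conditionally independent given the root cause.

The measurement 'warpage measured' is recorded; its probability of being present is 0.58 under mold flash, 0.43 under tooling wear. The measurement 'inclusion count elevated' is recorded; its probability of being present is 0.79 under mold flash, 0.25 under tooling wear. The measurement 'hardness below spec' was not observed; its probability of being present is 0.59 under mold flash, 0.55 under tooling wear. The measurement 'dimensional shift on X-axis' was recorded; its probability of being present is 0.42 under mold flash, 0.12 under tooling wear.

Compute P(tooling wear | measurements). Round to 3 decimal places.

Multiply each prior by the joint likelihood of the measurement pattern (using 1 − P(present | H) for each absent measurement):
  mold flash: 0.53 × 0.58 × 0.79 × (1 − 0.59) × 0.42 = 0.041818
  tooling wear: 0.47 × 0.43 × 0.25 × (1 − 0.55) × 0.12 = 0.0027283
Normalizing constant Z = 0.041818 + 0.0027283 = 0.044546.
P(tooling wear | evidence) = 0.0027283 / 0.044546 ≈ 0.061.

0.061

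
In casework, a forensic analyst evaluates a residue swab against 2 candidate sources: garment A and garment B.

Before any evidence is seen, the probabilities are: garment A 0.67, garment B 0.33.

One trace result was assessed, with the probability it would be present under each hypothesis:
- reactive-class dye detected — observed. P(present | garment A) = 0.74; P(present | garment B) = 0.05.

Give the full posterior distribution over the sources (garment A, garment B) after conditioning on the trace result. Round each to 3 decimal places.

0.968, 0.032

For each hypothesis, the unnormalized posterior weight is prior × likelihood:
  garment A: 0.67 × 0.74 = 0.4958
  garment B: 0.33 × 0.05 = 0.0165
Marginal likelihood of the evidence = 0.5123.
P(garment A | evidence) = 0.4958 / 0.5123 ≈ 0.968
P(garment B | evidence) = 0.0165 / 0.5123 ≈ 0.032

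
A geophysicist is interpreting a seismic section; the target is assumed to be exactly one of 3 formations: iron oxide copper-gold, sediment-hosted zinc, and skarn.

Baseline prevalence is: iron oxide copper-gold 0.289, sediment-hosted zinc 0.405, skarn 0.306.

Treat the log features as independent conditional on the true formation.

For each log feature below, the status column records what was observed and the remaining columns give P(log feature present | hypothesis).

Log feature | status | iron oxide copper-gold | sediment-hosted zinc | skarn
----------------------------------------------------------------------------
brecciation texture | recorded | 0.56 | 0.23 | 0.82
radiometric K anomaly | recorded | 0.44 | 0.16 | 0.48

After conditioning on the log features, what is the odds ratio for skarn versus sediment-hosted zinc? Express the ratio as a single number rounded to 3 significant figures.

8.08

The normalizing constant cancels in an odds ratio, so compute prior × likelihood for the two hypotheses only:
  skarn: 0.306 × 0.82 × 0.48 = 0.12044
  sediment-hosted zinc: 0.405 × 0.23 × 0.16 = 0.014904
Odds(skarn : sediment-hosted zinc) = 0.12044 / 0.014904 ≈ 8.08.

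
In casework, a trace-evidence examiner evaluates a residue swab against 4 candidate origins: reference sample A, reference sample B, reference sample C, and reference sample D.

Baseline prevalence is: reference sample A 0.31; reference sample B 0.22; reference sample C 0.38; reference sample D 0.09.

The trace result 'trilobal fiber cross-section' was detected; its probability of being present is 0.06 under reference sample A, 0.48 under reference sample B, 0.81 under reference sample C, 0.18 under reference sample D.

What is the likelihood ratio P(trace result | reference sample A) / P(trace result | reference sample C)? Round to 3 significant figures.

Likelihood of this trace result under each hypothesis:
  reference sample A: 0.06
  reference sample C: 0.81
Bayes factor = 0.06 / 0.81 ≈ 0.0741

0.0741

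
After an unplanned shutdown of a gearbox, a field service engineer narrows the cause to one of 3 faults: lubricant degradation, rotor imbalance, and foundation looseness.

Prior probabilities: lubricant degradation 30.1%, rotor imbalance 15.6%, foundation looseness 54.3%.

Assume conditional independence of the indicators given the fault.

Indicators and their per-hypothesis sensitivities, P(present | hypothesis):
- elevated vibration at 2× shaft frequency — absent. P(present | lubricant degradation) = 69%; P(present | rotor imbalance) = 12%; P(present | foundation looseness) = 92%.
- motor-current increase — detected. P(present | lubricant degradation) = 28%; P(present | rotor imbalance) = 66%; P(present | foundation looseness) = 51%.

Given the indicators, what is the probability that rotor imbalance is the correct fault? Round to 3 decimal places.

Multiply each prior by the joint likelihood of the indicator pattern (using 1 − P(present | H) for each absent indicator):
  lubricant degradation: 0.301 × (1 − 0.69) × 0.28 = 0.026127
  rotor imbalance: 0.156 × (1 − 0.12) × 0.66 = 0.090605
  foundation looseness: 0.543 × (1 − 0.92) × 0.51 = 0.022154
Marginal likelihood of the evidence = 0.13889.
P(rotor imbalance | evidence) = 0.090605 / 0.13889 ≈ 0.652.

0.652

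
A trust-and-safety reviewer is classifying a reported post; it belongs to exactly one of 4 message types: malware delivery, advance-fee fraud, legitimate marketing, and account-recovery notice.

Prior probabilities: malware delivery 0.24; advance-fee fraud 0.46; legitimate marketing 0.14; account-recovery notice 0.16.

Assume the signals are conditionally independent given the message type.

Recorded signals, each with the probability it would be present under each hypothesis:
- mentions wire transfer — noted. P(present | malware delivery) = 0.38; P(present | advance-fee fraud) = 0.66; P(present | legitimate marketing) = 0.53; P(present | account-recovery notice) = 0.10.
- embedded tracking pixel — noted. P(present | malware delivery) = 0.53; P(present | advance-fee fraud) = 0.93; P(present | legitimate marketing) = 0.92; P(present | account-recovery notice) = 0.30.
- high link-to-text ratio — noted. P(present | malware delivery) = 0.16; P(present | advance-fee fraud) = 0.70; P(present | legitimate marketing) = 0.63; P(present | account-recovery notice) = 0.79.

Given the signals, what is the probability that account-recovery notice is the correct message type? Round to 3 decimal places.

0.015

For each hypothesis, the unnormalized posterior weight is prior × product of the signal likelihoods:
  malware delivery: 0.24 × 0.38 × 0.53 × 0.16 = 0.0077338
  advance-fee fraud: 0.46 × 0.66 × 0.93 × 0.70 = 0.19764
  legitimate marketing: 0.14 × 0.53 × 0.92 × 0.63 = 0.043006
  account-recovery notice: 0.16 × 0.10 × 0.30 × 0.79 = 0.003792
Marginal likelihood of the evidence = 0.25218.
P(account-recovery notice | evidence) = 0.003792 / 0.25218 ≈ 0.015.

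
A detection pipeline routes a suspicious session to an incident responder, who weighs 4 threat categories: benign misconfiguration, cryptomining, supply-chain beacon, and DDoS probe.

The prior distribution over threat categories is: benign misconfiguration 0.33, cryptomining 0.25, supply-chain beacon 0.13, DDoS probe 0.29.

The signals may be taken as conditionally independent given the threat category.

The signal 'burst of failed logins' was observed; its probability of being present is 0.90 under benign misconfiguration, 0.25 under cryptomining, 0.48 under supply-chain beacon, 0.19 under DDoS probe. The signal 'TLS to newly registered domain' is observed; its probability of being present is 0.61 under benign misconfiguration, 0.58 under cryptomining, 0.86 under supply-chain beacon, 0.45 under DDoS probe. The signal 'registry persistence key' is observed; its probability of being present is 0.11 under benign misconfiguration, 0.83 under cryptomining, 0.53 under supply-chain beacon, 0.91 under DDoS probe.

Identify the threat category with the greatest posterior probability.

cryptomining

For each hypothesis, the unnormalized posterior weight is prior × product of the signal likelihoods:
  benign misconfiguration: 0.33 × 0.90 × 0.61 × 0.11 = 0.019929
  cryptomining: 0.25 × 0.25 × 0.58 × 0.83 = 0.030087
  supply-chain beacon: 0.13 × 0.48 × 0.86 × 0.53 = 0.028442
  DDoS probe: 0.29 × 0.19 × 0.45 × 0.91 = 0.022563
Marginal likelihood of the evidence = 0.10102.
P(benign misconfiguration | evidence) ≈ 0.019929 / 0.10102 ≈ 0.197
P(cryptomining | evidence) ≈ 0.030087 / 0.10102 ≈ 0.298
P(supply-chain beacon | evidence) ≈ 0.028442 / 0.10102 ≈ 0.282
P(DDoS probe | evidence) ≈ 0.022563 / 0.10102 ≈ 0.223
The largest is 0.298, so cryptomining is most probable.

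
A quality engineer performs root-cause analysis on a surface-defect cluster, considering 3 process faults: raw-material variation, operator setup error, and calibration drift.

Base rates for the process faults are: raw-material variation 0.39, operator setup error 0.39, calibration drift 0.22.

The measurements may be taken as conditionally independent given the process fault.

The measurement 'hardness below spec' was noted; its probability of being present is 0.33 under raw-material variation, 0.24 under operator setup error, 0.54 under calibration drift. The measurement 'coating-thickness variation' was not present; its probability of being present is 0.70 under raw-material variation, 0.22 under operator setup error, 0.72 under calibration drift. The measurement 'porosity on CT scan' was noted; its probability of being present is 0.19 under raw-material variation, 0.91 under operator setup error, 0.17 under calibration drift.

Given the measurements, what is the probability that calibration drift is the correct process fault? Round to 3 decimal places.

Multiply each prior by the joint likelihood of the measurement pattern (using 1 − P(present | H) for each absent measurement):
  raw-material variation: 0.39 × 0.33 × (1 − 0.70) × 0.19 = 0.0073359
  operator setup error: 0.39 × 0.24 × (1 − 0.22) × 0.91 = 0.066437
  calibration drift: 0.22 × 0.54 × (1 − 0.72) × 0.17 = 0.0056549
Marginal likelihood of the evidence = 0.079428.
P(calibration drift | evidence) = 0.0056549 / 0.079428 ≈ 0.071.

0.071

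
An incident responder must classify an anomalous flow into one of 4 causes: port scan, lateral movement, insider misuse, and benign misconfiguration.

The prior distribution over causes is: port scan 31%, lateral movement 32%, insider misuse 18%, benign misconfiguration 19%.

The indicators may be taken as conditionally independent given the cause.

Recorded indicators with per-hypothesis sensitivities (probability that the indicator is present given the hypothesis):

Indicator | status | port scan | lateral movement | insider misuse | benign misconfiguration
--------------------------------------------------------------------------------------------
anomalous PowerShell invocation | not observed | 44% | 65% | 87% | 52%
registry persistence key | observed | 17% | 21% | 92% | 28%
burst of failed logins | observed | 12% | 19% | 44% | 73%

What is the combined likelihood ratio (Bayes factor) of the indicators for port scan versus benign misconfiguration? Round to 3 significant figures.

Joint likelihood of the indicator pattern under each hypothesis (using 1 − P(present | H) for each absent indicator):
  port scan: (1 − 0.44) × 0.17 × 0.12 = 0.011424
  benign misconfiguration: (1 − 0.52) × 0.28 × 0.73 = 0.098112
Bayes factor = 0.011424 / 0.098112 ≈ 0.116

0.116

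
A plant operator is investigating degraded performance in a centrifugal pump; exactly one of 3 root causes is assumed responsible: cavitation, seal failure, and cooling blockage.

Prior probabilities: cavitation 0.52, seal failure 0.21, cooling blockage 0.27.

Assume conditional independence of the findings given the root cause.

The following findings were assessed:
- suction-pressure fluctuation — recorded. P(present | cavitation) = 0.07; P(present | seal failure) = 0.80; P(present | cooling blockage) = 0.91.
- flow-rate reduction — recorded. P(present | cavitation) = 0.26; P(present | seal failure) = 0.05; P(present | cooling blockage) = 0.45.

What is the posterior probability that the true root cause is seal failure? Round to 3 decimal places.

0.065

For each hypothesis, the unnormalized posterior weight is prior × product of the finding likelihoods:
  cavitation: 0.52 × 0.07 × 0.26 = 0.009464
  seal failure: 0.21 × 0.80 × 0.05 = 0.0084
  cooling blockage: 0.27 × 0.91 × 0.45 = 0.11057
The unnormalized weights sum to 0.12843.
P(seal failure | evidence) = 0.0084 / 0.12843 ≈ 0.065.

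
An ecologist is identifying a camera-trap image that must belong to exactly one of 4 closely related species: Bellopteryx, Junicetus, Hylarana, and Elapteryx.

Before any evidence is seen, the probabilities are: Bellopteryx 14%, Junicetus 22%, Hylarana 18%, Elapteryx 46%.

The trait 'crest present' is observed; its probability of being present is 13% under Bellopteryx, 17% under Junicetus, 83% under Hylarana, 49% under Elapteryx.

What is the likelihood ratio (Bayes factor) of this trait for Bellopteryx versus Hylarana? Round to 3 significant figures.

The Bayes factor is the ratio of the two likelihoods.
  Bellopteryx: 0.13
  Hylarana: 0.83
Bayes factor = 0.13 / 0.83 ≈ 0.157

0.157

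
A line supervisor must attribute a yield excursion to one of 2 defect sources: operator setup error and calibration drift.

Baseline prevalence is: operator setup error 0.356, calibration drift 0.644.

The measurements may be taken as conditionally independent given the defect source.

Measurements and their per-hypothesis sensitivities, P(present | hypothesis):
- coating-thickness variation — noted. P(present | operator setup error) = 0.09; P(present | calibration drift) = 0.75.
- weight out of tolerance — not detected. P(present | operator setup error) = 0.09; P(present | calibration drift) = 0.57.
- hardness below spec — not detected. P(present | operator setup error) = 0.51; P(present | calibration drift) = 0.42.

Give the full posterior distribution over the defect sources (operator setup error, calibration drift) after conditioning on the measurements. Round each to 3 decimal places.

0.106, 0.894

For each hypothesis, the unnormalized posterior weight is prior × product of the measurement likelihoods (using 1 − P(present | H) for each absent measurement):
  operator setup error: 0.356 × 0.09 × (1 − 0.09) × (1 − 0.51) = 0.014287
  calibration drift: 0.644 × 0.75 × (1 − 0.57) × (1 − 0.42) = 0.12046
The unnormalized weights sum to 0.13475.
P(operator setup error | evidence) = 0.014287 / 0.13475 ≈ 0.106
P(calibration drift | evidence) = 0.12046 / 0.13475 ≈ 0.894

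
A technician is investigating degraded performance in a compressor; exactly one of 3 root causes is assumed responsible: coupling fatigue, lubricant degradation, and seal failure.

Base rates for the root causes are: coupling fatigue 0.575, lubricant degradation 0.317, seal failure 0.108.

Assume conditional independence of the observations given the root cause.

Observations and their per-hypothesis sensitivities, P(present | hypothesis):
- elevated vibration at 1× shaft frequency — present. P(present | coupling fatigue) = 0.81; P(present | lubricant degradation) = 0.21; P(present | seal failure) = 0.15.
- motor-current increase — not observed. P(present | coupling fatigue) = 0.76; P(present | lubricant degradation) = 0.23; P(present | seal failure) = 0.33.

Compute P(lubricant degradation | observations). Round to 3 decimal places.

0.295

Multiply each prior by the joint likelihood of the evidence pattern (using 1 − P(present | H) for each absent observation):
  coupling fatigue: 0.575 × 0.81 × (1 − 0.76) = 0.11178
  lubricant degradation: 0.317 × 0.21 × (1 − 0.23) = 0.051259
  seal failure: 0.108 × 0.15 × (1 − 0.33) = 0.010854
Marginal likelihood of the evidence = 0.17389.
P(lubricant degradation | evidence) = 0.051259 / 0.17389 ≈ 0.295.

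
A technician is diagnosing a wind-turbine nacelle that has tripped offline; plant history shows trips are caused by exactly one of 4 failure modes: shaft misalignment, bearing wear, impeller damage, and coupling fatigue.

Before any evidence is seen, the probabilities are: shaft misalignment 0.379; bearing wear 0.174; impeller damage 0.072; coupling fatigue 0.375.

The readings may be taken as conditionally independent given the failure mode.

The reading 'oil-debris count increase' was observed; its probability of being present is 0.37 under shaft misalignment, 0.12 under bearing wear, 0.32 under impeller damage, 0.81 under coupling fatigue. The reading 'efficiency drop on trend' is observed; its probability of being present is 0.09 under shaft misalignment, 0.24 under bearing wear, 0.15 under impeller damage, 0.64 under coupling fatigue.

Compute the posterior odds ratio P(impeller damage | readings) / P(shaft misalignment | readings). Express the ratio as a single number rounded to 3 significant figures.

Unnormalized posterior weight (prior times the reading likelihoods) for each of the two hypotheses:
  impeller damage: 0.072 × 0.32 × 0.15 = 0.003456
  shaft misalignment: 0.379 × 0.37 × 0.09 = 0.012621
Posterior odds = 0.003456 / 0.012621 ≈ 0.274.

0.274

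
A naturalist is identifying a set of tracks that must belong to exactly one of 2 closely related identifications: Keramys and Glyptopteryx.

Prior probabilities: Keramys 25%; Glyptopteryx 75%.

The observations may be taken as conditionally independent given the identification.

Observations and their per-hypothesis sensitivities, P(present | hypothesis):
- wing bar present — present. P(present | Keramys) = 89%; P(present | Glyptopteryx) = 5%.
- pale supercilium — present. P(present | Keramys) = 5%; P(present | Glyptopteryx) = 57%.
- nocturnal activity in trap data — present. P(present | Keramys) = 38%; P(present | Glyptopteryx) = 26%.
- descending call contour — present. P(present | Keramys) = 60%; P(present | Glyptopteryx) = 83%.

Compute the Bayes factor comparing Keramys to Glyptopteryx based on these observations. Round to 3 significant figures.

1.65

Take the product of per-observation likelihoods under each hypothesis, then divide.
  Keramys: 0.89 × 0.05 × 0.38 × 0.60 = 0.010146
  Glyptopteryx: 0.05 × 0.57 × 0.26 × 0.83 = 0.0061503
Bayes factor = 0.010146 / 0.0061503 ≈ 1.65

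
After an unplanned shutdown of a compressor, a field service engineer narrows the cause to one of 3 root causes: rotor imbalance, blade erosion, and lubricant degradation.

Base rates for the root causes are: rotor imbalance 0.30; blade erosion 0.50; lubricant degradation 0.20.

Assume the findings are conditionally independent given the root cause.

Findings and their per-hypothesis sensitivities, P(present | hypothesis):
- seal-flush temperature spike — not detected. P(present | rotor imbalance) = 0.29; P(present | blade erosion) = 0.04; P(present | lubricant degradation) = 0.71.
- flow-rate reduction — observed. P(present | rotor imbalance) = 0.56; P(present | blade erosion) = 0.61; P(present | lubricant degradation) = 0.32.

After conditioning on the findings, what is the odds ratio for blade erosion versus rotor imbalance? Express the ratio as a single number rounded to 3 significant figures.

2.45

The normalizing constant cancels in an odds ratio, so compute prior × likelihood for the two hypotheses only (using 1 − P(present | H) for each absent finding):
  blade erosion: 0.50 × (1 − 0.04) × 0.61 = 0.2928
  rotor imbalance: 0.30 × (1 − 0.29) × 0.56 = 0.11928
Odds(blade erosion : rotor imbalance) = 0.2928 / 0.11928 ≈ 2.45.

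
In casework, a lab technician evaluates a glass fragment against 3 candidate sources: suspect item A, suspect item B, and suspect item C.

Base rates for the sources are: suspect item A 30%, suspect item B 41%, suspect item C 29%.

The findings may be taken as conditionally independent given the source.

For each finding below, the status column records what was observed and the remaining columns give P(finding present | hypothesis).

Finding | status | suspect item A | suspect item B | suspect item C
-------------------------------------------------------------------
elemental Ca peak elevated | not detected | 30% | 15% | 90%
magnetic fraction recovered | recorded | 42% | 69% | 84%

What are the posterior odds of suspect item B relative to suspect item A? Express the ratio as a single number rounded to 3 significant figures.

Posterior odds equal prior odds times the likelihood ratio; only the two competing hypotheses matter (using 1 − P(present | H) for each absent finding).
  suspect item B: 0.41 × (1 − 0.15) × 0.69 = 0.24046
  suspect item A: 0.30 × (1 − 0.30) × 0.42 = 0.0882
Odds(suspect item B : suspect item A) = 0.24046 / 0.0882 ≈ 2.73.

2.73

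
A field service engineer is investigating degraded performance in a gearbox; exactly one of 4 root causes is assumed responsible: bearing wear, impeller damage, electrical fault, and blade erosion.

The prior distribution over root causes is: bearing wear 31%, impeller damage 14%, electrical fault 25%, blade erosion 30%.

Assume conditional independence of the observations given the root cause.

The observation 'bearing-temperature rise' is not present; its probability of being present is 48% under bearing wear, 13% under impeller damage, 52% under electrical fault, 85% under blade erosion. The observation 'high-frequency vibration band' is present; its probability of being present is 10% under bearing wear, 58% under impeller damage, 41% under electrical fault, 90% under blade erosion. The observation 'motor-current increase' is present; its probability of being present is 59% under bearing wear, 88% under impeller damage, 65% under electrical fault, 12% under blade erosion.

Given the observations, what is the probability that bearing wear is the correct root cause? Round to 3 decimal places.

0.088

By Bayes' rule with conditional independence, the unnormalized weight for each hypothesis is prior × ∏ likelihoods (using 1 − P(present | H) for each absent observation):
  bearing wear: 0.31 × (1 − 0.48) × 0.10 × 0.59 = 0.0095108
  impeller damage: 0.14 × (1 − 0.13) × 0.58 × 0.88 = 0.062167
  electrical fault: 0.25 × (1 − 0.52) × 0.41 × 0.65 = 0.03198
  blade erosion: 0.30 × (1 − 0.85) × 0.90 × 0.12 = 0.00486
The unnormalized weights sum to 0.10852.
P(bearing wear | evidence) = 0.0095108 / 0.10852 ≈ 0.088.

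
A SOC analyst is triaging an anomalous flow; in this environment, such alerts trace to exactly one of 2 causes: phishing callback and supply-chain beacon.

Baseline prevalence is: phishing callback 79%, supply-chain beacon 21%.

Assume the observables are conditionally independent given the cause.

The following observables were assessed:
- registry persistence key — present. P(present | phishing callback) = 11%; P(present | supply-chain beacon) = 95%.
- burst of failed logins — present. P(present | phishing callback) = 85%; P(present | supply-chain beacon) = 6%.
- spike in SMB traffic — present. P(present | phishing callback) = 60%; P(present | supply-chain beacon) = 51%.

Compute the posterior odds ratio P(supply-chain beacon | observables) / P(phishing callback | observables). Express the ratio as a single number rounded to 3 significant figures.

Posterior odds equal prior odds times the likelihood ratio; only the two competing hypotheses matter.
  supply-chain beacon: 0.21 × 0.95 × 0.06 × 0.51 = 0.0061047
  phishing callback: 0.79 × 0.11 × 0.85 × 0.60 = 0.044319
Posterior odds = 0.0061047 / 0.044319 ≈ 0.138.

0.138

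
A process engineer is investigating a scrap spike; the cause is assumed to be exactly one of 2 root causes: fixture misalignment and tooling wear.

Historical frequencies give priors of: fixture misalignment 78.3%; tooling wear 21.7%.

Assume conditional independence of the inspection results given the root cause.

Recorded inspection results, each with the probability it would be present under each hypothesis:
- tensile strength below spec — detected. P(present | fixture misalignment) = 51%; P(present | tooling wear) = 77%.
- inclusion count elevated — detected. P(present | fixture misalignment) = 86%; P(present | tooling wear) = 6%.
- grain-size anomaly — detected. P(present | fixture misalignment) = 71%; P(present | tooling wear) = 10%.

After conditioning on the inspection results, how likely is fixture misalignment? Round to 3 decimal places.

0.996

By Bayes' rule with conditional independence, the unnormalized weight for each hypothesis is prior × ∏ likelihoods:
  fixture misalignment: 0.783 × 0.51 × 0.86 × 0.71 = 0.24383
  tooling wear: 0.217 × 0.77 × 0.06 × 0.10 = 0.0010025
The unnormalized weights sum to 0.24483.
P(fixture misalignment | evidence) = 0.24383 / 0.24483 ≈ 0.996.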